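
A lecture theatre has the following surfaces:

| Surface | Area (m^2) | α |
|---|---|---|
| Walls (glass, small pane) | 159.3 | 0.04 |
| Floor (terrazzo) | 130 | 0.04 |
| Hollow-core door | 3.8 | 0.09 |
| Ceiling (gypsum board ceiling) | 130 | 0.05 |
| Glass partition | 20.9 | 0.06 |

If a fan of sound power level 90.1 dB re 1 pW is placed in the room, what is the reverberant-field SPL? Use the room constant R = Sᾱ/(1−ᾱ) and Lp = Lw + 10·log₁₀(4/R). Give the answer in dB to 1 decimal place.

83.0 dB

Σ(Sᵢαᵢ) = 159.3·0.04 + 130·0.04 + 3.8·0.09 + 130·0.05 + 20.9·0.06 = 19.668; total area S = 444.0 m^2.
ᾱ = 0.0443, so room constant R = A/(1−ᾱ) = 20.580 m^2.
Lp = Lw + 10 log₁₀(4/R) = 90.1 -7.11 = 83.0 dB.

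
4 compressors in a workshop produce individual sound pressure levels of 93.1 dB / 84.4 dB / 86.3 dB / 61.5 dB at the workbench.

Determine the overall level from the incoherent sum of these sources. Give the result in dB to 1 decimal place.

Σ 10^(Lᵢ/10) = 2.745e+09.
L_total = 10·log₁₀(2.745e+09) = 94.4 dB.

94.4 dB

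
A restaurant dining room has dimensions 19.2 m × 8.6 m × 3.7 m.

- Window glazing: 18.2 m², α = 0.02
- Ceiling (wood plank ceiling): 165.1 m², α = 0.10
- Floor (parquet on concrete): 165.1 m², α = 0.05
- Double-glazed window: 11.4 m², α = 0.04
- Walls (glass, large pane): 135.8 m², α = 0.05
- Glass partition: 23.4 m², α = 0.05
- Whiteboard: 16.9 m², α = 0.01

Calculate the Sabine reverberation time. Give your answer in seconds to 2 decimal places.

2.92 s

Equivalent absorption area: A = 18.2·0.02 + 165.1·0.10 + 165.1·0.05 + 11.4·0.04 + 135.8·0.05 + 23.4·0.05 + 16.9·0.01 = 33.714 m².
V = 19.2·8.6·3.7 = 610.944 m³.
RT60 = 0.161 · V / A = 0.161 × 610.944 / 33.714 = 2.92 s.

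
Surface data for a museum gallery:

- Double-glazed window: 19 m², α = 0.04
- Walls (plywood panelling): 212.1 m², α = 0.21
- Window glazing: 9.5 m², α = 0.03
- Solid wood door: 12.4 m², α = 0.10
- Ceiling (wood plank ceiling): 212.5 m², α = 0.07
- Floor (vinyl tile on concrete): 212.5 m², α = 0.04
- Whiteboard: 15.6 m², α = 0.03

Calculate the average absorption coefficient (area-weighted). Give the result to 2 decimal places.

Total surface area S = 693.6 m².
Weighted sum Σ Sα = 70.669.
ᾱ = A/S = 0.10.

0.10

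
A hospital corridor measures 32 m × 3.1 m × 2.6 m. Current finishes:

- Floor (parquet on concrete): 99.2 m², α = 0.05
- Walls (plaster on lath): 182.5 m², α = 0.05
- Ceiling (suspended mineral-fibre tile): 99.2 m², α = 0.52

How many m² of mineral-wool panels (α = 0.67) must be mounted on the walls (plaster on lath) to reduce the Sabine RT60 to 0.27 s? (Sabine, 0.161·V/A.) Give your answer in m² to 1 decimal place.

Total absorption A₁ = 99.2×0.05 + 182.5×0.05 + 99.2×0.52
  = 4.960 + 9.125 + 51.584 = 65.669 m² sabins.
Required A₂ = 0.161·257.92/0.27 = 153.797 sabins.
ΔA needed = 153.797 − 65.669 = 88.128 sabins.
Net gain per m²: Δα = 0.67 − 0.05 = 0.62.
Area = ΔA/Δα = 88.128/0.62 = 142.1 m².

142.1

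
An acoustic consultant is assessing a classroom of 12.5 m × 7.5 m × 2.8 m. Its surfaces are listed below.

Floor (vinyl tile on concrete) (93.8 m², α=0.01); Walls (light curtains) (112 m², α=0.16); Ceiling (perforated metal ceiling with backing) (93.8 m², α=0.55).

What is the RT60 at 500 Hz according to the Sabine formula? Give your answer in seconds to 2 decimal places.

0.60 seconds

Total absorption A = 93.8×0.01 + 112×0.16 + 93.8×0.55
  = 0.938 + 17.920 + 51.590 = 70.448 m² sabins.
Room volume: 262.5 m³.
RT60 = 0.161 · V / A = 0.161 × 262.5 / 70.448 = 0.60 s.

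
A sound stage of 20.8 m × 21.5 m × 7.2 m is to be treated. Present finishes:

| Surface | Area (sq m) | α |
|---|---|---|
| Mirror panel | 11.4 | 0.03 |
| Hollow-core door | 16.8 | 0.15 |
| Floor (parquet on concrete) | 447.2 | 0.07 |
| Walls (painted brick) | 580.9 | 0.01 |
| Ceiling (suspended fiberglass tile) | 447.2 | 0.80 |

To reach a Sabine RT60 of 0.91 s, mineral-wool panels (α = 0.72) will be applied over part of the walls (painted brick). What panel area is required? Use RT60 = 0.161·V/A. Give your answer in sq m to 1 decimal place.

A₁ = Σ Sᵢαᵢ = 11.4*0.03 + 16.8*0.15 + 447.2*0.07 + 580.9*0.01 + 447.2*0.80 = 397.735 sabins.
Required A₂ = 0.161·3219.84/0.91 = 569.664 sabins.
Absorption to add: 569.664 − 397.735 = 171.929 sabins.
Net gain per sq m: Δα = 0.72 − 0.01 = 0.71.
Panel area = 171.929 / 0.71 = 242.2 sq m.

242.2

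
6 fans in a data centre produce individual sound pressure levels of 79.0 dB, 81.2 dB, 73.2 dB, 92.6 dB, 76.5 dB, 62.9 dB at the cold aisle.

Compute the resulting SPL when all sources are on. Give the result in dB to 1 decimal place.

Σ 10^(Lᵢ/10) = 2.098e+09.
L_total = 10·log₁₀(2.098e+09) = 93.2 dB.

93.2 dB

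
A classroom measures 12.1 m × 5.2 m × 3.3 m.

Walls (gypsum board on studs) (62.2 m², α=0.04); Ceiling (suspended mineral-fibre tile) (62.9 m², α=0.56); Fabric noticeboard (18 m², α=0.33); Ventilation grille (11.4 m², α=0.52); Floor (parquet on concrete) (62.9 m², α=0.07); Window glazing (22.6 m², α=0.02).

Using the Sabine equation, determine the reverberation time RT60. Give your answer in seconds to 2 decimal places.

0.61 sec

Equivalent absorption area: A = 62.2×0.04 + 62.9×0.56 + 18×0.33 + 11.4×0.52 + 62.9×0.07 + 22.6×0.02 = 54.435 m².
Volume V = 12.1 × 5.2 × 3.3 = 207.636 m³.
T = 0.161 V/A = 0.161·207.636/54.435 = 0.61 s.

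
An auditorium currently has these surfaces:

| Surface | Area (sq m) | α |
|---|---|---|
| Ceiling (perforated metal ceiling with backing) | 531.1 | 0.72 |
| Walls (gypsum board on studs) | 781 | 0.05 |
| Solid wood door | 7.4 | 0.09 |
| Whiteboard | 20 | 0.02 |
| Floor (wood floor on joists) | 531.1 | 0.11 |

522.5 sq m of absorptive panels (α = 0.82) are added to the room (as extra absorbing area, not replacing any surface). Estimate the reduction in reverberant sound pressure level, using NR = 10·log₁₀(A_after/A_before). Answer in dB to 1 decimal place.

Total absorption A_before = 531.1×0.72 + 781×0.05 + 7.4×0.09 + 20×0.02 + 531.1×0.11
  = 382.392 + 39.050 + 0.666 + 0.400 + 58.421 = 480.929 sq m sabins.
Added absorption = 522.5 × 0.82 = 428.450 sabins.
New total A_after = 909.379 sabins.
NR = 10·log₁₀(909.379/480.929) = 2.8 dB.

2.8 dB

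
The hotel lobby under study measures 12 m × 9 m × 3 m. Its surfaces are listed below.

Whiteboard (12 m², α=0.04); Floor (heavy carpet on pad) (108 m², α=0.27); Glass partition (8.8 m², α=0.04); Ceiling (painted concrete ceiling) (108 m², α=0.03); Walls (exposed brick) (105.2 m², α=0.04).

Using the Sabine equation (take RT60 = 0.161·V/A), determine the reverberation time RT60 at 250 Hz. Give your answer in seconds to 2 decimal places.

A = Σ Sᵢαᵢ = 12×0.04 + 108×0.27 + 8.8×0.04 + 108×0.03 + 105.2×0.04 = 37.440 sabins.
V = 12·9·3 = 324 m³.
RT60 = 0.161 · V / A = 0.161 × 324 / 37.440 = 1.39 s.

1.39 seconds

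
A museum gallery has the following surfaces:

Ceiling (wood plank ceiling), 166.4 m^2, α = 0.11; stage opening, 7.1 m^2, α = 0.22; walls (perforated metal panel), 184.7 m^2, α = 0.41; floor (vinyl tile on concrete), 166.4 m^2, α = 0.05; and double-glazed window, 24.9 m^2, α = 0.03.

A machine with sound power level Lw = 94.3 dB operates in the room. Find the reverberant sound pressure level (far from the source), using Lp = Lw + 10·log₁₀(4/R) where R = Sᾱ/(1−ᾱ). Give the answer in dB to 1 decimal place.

79.2 dB

A = 104.660 sabins; S = 549.5 m^2.
ᾱ = 0.1905, so room constant R = A/(1−ᾱ) = 129.290 m^2.
Lp = Lw + 10 log₁₀(4/R) = 94.3 -15.10 = 79.2 dB.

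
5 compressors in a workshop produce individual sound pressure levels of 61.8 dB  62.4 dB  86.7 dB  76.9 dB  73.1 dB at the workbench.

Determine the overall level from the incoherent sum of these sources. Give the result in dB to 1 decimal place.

87.3 dB

Converting to relative power and adding: 10^(61.8/10) + 10^(62.4/10) + 10^(86.7/10) + 10^(76.9/10) + 10^(73.1/10) = 5.404e+08.
L_total = 10·log₁₀(5.404e+08) = 87.3 dB.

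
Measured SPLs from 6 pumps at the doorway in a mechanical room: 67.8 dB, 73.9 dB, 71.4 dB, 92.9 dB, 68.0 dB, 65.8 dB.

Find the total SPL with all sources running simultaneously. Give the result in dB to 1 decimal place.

93.0 dB

Sum in the linear (power) domain: Σ 10^(Lᵢ/10) = 10^(67.8/10) + 10^(73.9/10) + 10^(71.4/10) + 10^(92.9/10) + 10^(68.0/10) + 10^(65.8/10) = 2.004e+09.
Back to dB: 10·log₁₀ Σ = 93.0 dB.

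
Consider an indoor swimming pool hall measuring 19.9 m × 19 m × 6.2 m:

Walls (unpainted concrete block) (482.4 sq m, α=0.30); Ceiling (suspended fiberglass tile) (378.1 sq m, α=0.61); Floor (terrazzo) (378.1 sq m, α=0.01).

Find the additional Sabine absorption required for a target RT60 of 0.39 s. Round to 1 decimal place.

Total absorption A₁ = 482.4*0.30 + 378.1*0.61 + 378.1*0.01
  = 144.720 + 230.641 + 3.781 = 379.142 sq m sabins.
Target A₂ = 0.161·2344.22/0.39 = 967.742 sabins (V = 2344.22 m³).
ΔA = A₂ − A₁ = 967.742 − 379.142 = 588.6 sabins.

588.6 sabins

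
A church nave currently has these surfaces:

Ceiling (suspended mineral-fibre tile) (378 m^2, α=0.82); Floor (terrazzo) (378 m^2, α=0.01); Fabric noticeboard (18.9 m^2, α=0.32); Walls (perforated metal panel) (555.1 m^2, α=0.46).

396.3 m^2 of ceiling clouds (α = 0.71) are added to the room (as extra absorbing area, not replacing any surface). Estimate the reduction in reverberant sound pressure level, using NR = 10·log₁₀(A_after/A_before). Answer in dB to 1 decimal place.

1.7 dB

Equivalent absorption area: A_before = 378·0.82 + 378·0.01 + 18.9·0.32 + 555.1·0.46 = 575.134 m^2.
Treatment contributes 396.3·0.71 = 281.373 sabins.
New total A_after = 856.507 sabins.
NR = 10·log₁₀(856.507/575.134) = 1.7 dB.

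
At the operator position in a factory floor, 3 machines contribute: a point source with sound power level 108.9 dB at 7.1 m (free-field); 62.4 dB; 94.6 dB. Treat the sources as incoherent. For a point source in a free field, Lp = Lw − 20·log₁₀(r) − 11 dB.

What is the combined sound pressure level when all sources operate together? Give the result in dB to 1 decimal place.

Source at 7.1 m: Lp = 108.9 − 20·log₁₀(7.1) − 11 = 80.9 dB.
Σ 10^(Lᵢ/10) = 3.009e+09.
Back to dB: 10·log₁₀ Σ = 94.8 dB.

94.8 dB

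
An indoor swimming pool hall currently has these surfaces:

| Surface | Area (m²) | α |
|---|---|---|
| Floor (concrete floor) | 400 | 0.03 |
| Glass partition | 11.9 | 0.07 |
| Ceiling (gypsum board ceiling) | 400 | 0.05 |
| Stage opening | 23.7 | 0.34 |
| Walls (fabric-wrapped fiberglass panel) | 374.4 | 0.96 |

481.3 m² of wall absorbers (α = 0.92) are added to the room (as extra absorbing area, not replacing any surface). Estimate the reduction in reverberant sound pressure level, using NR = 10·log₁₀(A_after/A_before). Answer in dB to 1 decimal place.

3.2 dB

Equivalent absorption area: A_before = 400×0.03 + 11.9×0.07 + 400×0.05 + 23.7×0.34 + 374.4×0.96 = 400.315 m².
Added absorption = 481.3 × 0.92 = 442.796 sabins.
New total A_after = 843.111 sabins.
Reduction = 10 log₁₀(A_after/A_before) = 10 log₁₀(2.1061) = 3.2 dB.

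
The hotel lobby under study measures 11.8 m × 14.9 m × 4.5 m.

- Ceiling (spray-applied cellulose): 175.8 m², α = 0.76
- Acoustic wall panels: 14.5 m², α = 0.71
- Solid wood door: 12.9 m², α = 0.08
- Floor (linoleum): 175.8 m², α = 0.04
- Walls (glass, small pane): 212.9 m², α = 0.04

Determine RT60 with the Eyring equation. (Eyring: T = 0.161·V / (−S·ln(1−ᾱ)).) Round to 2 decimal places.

S = Σ Sᵢ = 591.9 m².
Σ(Sᵢαᵢ) = 175.8·0.76 + 14.5·0.71 + 12.9·0.08 + 175.8·0.04 + 212.9·0.04 = 160.483.
Mean coefficient ᾱ = A/S = 0.2711.
−S·ln(1−ᾱ) = −591.9 × ln(1 − 0.2711) = 187.170.
V = 11.8 × 14.9 × 4.5 = 791.19 m³.
RT60 = 0.161 × 791.19 / 187.170 = 0.68 s.

0.68 seconds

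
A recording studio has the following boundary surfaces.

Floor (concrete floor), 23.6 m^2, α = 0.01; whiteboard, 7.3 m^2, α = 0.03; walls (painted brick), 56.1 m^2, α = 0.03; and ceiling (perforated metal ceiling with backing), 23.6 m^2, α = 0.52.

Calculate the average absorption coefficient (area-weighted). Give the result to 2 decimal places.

S = Σ Sᵢ = 23.6 + 7.3 + 56.1 + 23.6 = 110.6 m^2.
A = 23.6*0.01 + 7.3*0.03 + 56.1*0.03 + 23.6*0.52 = 14.410 sabins.
ᾱ = A/S = 0.13.

0.13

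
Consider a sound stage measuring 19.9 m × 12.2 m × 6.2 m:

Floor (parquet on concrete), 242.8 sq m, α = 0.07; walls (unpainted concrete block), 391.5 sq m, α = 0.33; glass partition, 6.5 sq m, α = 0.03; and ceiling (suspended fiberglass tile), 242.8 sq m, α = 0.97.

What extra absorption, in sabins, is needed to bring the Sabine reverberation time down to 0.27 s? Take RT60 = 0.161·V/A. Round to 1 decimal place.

A₁ = Σ Sᵢαᵢ = 242.8·0.07 + 391.5·0.33 + 6.5·0.03 + 242.8·0.97 = 381.902 sabins.
For T = 0.27 s, need A₂ = 0.161·V/T = 0.161·1505.236/0.27 = 897.567 sabins.
Additional absorption ΔA = 897.567 − 381.902 = 515.7 sabins.

515.7 sabins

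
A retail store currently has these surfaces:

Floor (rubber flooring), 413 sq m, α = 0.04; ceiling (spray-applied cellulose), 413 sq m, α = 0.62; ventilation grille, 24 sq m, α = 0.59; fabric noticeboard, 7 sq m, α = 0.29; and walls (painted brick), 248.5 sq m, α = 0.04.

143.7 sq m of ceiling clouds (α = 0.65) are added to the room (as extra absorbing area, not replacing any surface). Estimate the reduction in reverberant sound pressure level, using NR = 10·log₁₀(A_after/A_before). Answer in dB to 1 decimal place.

Total absorption A_before = 413*0.04 + 413*0.62 + 24*0.59 + 7*0.29 + 248.5*0.04
  = 16.520 + 256.060 + 14.160 + 2.030 + 9.940 = 298.710 sq m sabins.
Added absorption = 143.7 × 0.65 = 93.405 sabins.
A_after = 298.710 + 93.405 = 392.115 sabins.
Reduction = 10 log₁₀(A_after/A_before) = 10 log₁₀(1.3127) = 1.2 dB.

1.2 dB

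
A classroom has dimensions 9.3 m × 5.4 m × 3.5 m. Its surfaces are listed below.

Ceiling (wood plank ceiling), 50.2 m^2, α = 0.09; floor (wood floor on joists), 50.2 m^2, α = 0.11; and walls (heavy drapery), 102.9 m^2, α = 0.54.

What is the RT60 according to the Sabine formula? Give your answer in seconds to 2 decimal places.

0.43 sec

A = Σ Sᵢαᵢ = 50.2·0.09 + 50.2·0.11 + 102.9·0.54 = 65.606 sabins.
V = 9.3·5.4·3.5 = 175.77 m³.
RT60 = 0.161 · V / A = 0.161 × 175.77 / 65.606 = 0.43 s.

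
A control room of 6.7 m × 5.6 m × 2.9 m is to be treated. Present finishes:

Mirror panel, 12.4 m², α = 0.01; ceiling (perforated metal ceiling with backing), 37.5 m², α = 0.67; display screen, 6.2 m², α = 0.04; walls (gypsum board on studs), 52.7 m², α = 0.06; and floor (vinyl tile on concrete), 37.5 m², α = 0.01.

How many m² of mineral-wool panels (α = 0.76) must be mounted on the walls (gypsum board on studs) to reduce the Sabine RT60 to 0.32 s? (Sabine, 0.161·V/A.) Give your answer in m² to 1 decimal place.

A₁ = Σ Sᵢαᵢ = 12.4×0.01 + 37.5×0.67 + 6.2×0.04 + 52.7×0.06 + 37.5×0.01 = 29.034 sabins.
V = 108.808 m³. Target absorption A₂ = 0.161 × 108.808 / 0.32 = 54.744 sabins.
Absorption to add: 54.744 − 29.034 = 25.710 sabins.
Net gain per m²: Δα = 0.76 − 0.06 = 0.70.
Area = ΔA/Δα = 25.710/0.70 = 36.7 m².

36.7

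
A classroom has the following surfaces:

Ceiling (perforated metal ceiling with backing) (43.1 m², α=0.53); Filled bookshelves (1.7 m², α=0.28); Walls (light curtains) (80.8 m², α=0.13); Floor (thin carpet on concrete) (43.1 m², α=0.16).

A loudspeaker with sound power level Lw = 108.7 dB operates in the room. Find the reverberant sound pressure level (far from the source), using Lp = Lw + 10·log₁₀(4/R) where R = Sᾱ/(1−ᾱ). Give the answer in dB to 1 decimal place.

97.4 dB

Σ(Sᵢαᵢ) = 43.1×0.53 + 1.7×0.28 + 80.8×0.13 + 43.1×0.16 = 40.719; total area S = 168.7 m².
ᾱ = 0.2414, so room constant R = A/(1−ᾱ) = 53.677 m².
Lp = 108.7 + 10·log₁₀(4/53.677) = 108.7 + (-11.28) = 97.4 dB.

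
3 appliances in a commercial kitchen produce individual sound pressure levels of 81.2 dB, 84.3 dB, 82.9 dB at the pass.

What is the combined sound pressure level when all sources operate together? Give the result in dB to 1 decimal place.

87.8 dB

Converting to relative power and adding: 10^(81.2/10) + 10^(84.3/10) + 10^(82.9/10) = 5.96e+08.
Combined level = 10 log₁₀(5.96e+08) = 87.8 dB.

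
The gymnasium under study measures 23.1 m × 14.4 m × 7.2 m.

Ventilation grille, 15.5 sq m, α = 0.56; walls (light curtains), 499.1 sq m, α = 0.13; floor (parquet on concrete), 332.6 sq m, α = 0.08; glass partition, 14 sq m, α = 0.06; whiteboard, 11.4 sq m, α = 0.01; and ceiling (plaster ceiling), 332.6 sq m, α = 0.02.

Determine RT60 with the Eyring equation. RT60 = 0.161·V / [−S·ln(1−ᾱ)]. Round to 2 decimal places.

3.42 s

S = Σ Sᵢ = 1205.2 sq m.
Absorption A = 15.5·0.56 + 499.1·0.13 + 332.6·0.08 + 14·0.06 + 11.4·0.01 + 332.6·0.02 = 107.777 sabins.
ᾱ = 107.777 / 1205.2 = 0.0894.
Eyring denominator: −S ln(1−ᾱ) = 112.869.
V = 23.1 × 14.4 × 7.2 = 2395.008 m³.
T = 0.161·V/[−S·ln(1−ᾱ)] = 0.161·2395.008/112.869 = 3.42 s.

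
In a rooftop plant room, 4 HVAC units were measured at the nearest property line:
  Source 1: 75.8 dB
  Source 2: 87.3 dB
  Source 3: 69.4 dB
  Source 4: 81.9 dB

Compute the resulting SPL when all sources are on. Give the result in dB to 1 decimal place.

88.7 dB

Sum in the linear (power) domain: Σ 10^(Lᵢ/10) = 10^(75.8/10) + 10^(87.3/10) + 10^(69.4/10) + 10^(81.9/10) = 7.386e+08.
L_total = 10·log₁₀(7.386e+08) = 88.7 dB.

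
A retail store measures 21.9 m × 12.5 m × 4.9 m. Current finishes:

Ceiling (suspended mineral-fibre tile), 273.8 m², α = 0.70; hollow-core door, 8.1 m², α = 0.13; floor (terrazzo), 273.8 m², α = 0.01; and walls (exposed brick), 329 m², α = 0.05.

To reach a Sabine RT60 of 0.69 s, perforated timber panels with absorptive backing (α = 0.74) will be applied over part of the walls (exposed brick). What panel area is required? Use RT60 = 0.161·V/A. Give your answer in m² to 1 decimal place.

146.5

Total absorption A₁ = 273.8×0.70 + 8.1×0.13 + 273.8×0.01 + 329×0.05
  = 191.660 + 1.053 + 2.738 + 16.450 = 211.901 m² sabins.
Required A₂ = 0.161·1341.375/0.69 = 312.988 sabins.
Absorption to add: 312.988 − 211.901 = 101.087 sabins.
Net gain per m²: Δα = 0.74 − 0.05 = 0.69.
Area = ΔA/Δα = 101.087/0.69 = 146.5 m².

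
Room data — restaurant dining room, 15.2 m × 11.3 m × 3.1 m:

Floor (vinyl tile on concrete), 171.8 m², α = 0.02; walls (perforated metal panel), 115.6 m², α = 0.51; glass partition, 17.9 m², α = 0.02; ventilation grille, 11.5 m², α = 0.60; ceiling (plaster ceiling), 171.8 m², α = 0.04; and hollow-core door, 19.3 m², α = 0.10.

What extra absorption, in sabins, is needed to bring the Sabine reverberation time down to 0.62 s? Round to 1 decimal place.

A₁ = Σ Sᵢαᵢ = 171.8·0.02 + 115.6·0.51 + 17.9·0.02 + 11.5·0.60 + 171.8·0.04 + 19.3·0.10 = 78.452 sabins.
For T = 0.62 s, need A₂ = 0.161·V/T = 0.161·532.456/0.62 = 138.267 sabins.
Shortfall: 138.267 − 78.452 = 59.8 sabins.

59.8 sabins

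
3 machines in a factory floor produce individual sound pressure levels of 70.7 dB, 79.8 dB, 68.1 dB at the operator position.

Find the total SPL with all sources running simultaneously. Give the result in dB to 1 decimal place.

Σ 10^(Lᵢ/10) = 1.137e+08.
Back to dB: 10·log₁₀ Σ = 80.6 dB.

80.6 dB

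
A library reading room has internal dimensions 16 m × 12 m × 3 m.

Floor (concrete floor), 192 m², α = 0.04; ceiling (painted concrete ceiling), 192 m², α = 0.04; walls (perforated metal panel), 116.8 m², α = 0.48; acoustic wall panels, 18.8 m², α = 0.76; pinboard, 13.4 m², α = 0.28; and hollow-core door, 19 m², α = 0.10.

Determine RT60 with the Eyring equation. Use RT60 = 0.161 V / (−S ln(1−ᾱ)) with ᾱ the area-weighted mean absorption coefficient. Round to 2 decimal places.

0.93 s

S = Σ Sᵢ = 552.0 m².
Absorption A = 192×0.04 + 192×0.04 + 116.8×0.48 + 18.8×0.76 + 13.4×0.28 + 19×0.10 = 91.364 sabins.
Mean coefficient ᾱ = A/S = 0.1655.
Eyring denominator: −S ln(1−ᾱ) = 99.869.
V = 16 × 12 × 3 = 576 m³.
RT60 = 0.161 × 576 / 99.869 = 0.93 s.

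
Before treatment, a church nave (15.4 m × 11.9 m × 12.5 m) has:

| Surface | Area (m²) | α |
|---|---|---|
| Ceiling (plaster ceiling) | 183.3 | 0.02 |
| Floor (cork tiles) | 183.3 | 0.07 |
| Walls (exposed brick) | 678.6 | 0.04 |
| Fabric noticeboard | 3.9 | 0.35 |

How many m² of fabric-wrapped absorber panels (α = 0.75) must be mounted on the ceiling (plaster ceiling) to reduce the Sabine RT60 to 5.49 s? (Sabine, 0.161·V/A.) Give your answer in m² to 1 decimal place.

30.4

Equivalent absorption area: A₁ = 183.3*0.02 + 183.3*0.07 + 678.6*0.04 + 3.9*0.35 = 45.006 m².
Required A₂ = 0.161·2290.75/5.49 = 67.179 sabins.
ΔA needed = 67.179 − 45.006 = 22.173 sabins.
Each m² of panel replacing the ceiling (plaster ceiling) adds (0.75 − 0.02) = 0.73 sabins.
Area = ΔA/Δα = 22.173/0.73 = 30.4 m².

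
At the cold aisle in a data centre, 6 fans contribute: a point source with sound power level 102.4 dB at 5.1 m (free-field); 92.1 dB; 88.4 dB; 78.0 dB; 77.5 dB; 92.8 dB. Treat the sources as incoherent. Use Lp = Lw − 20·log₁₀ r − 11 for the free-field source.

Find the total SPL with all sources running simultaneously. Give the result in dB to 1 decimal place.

96.4 dB

Source at 5.1 m: Lp = 102.4 − 20·log₁₀(5.1) − 11 = 77.2 dB.
Converting to relative power and adding: 10^(77.2/10) + 10^(92.1/10) + 10^(88.4/10) + 10^(78.0/10) + 10^(77.5/10) + 10^(92.8/10) = 4.391e+09.
Combined level = 10 log₁₀(4.391e+09) = 96.4 dB.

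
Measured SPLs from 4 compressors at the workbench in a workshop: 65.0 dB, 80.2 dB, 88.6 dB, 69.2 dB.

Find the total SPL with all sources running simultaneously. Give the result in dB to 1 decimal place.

Σ 10^(Lᵢ/10) = 8.406e+08.
Combined level = 10 log₁₀(8.406e+08) = 89.2 dB.

89.2 dB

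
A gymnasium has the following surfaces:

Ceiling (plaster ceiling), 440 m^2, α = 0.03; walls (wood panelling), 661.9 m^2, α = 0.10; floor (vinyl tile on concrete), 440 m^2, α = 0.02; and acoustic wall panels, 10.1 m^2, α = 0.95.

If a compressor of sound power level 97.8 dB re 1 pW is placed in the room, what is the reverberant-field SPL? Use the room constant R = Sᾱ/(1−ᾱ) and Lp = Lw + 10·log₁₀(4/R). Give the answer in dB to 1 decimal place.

A = 97.785 sabins; S = 1552.0 m^2.
ᾱ = 0.0630, so room constant R = A/(1−ᾱ) = 104.360 m^2.
Lp = 97.8 + 10·log₁₀(4/104.360) = 97.8 + (-14.16) = 83.6 dB.

83.6 dB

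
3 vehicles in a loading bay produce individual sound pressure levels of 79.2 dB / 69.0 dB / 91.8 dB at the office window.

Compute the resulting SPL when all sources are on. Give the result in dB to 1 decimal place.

Sum in the linear (power) domain: Σ 10^(Lᵢ/10) = 10^(79.2/10) + 10^(69.0/10) + 10^(91.8/10) = 1.605e+09.
L_total = 10·log₁₀(1.605e+09) = 92.1 dB.

92.1 dB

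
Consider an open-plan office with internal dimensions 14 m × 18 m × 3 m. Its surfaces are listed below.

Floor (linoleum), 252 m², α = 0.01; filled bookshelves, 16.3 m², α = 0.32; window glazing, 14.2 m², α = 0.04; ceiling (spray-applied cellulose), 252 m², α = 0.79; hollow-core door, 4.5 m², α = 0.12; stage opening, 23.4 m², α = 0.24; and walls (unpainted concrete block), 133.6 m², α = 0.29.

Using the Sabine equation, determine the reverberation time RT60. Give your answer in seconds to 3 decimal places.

Summing Sᵢαᵢ: 2.520 + 5.216 + 0.568 + 199.080 + 0.540 + 5.616 + 38.744 → A = 252.284 sabins.
Volume V = 14 × 18 × 3 = 756 m³.
T = 0.161 V/A = 0.161·756/252.284 = 0.482 s.

0.482 s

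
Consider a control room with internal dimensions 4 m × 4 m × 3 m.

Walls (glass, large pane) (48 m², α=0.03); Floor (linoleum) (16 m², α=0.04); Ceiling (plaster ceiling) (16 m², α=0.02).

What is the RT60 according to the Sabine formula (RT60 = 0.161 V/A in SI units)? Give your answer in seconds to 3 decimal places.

Equivalent absorption area: A = 48*0.03 + 16*0.04 + 16*0.02 = 2.400 m².
Room volume: 48 m³.
Sabine: RT60 = 0.161 × 48 / 2.400 = 3.220 s.

3.220 sec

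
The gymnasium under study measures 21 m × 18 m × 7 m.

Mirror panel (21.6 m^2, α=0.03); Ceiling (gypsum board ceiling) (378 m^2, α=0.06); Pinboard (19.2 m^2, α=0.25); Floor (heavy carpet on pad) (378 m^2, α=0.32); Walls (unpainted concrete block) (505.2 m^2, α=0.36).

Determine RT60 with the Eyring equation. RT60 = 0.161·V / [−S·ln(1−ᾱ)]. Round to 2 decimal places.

S = Σ Sᵢ = 1302.0 m^2.
Σ(Sᵢαᵢ) = 21.6×0.03 + 378×0.06 + 19.2×0.25 + 378×0.32 + 505.2×0.36 = 330.960.
ᾱ = 330.960 / 1302.0 = 0.2542.
−S·ln(1−ᾱ) = −1302.0 × ln(1 − 0.2542) = 381.874.
V = 21 × 18 × 7 = 2646 m³.
T = 0.161·V/[−S·ln(1−ᾱ)] = 0.161·2646/381.874 = 1.12 s.

1.12 sec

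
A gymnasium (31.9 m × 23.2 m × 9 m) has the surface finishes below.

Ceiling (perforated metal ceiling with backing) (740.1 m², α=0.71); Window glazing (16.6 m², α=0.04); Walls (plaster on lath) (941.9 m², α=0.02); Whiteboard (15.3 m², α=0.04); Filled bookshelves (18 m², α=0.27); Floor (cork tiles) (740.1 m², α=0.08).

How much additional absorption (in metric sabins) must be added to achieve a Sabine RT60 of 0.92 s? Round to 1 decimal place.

556.0 sabins

A₁ = Σ Sᵢαᵢ = 740.1×0.71 + 16.6×0.04 + 941.9×0.02 + 15.3×0.04 + 18×0.27 + 740.1×0.08 = 609.653 sabins.
V = 6660.72 m³. Required absorption A₂ = 0.161 × 6660.72 / 0.92 = 1165.626 sabins.
Shortfall: 1165.626 − 609.653 = 556.0 sabins.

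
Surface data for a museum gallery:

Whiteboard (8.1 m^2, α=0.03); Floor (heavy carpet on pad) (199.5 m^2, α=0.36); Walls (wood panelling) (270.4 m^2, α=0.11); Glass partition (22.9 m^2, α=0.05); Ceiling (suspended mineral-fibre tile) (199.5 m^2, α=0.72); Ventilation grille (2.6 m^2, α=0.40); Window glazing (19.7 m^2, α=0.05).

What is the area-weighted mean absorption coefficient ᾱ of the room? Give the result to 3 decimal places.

S = Σ Sᵢ = 8.1 + 199.5 + 270.4 + 22.9 + 199.5 + 2.6 + 19.7 = 722.7 m^2.
Weighted sum Σ Sα = 248.617.
ᾱ = A/S = 0.344.

0.344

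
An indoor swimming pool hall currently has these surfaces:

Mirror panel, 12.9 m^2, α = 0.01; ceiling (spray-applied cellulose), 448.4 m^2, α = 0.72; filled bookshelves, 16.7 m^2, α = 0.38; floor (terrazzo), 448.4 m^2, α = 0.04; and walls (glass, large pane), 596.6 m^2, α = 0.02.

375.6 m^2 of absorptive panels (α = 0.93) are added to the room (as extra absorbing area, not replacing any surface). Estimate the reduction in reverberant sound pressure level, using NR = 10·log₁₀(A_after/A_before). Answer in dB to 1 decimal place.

Summing Sᵢαᵢ: 0.129 + 322.848 + 6.346 + 17.936 + 11.932 → A_before = 359.191 sabins.
Added absorption = 375.6 × 0.93 = 349.308 sabins.
A_after = 359.191 + 349.308 = 708.499 sabins.
Reduction = 10 log₁₀(A_after/A_before) = 10 log₁₀(1.9725) = 3.0 dB.

3.0 dB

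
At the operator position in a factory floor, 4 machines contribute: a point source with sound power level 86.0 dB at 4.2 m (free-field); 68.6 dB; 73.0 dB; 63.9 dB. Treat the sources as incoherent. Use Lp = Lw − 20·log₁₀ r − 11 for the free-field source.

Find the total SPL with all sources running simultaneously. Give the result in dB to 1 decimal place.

75.0 dB

Source at 4.2 m: Lp = 86.0 − 20·log₁₀(4.2) − 11 = 62.5 dB.
Σ 10^(Lᵢ/10) = 3.143e+07.
Combined level = 10 log₁₀(3.143e+07) = 75.0 dB.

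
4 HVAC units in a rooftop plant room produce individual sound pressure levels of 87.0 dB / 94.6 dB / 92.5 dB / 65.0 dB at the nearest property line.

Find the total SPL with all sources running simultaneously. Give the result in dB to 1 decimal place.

Converting to relative power and adding: 10^(87.0/10) + 10^(94.6/10) + 10^(92.5/10) + 10^(65.0/10) = 5.167e+09.
Combined level = 10 log₁₀(5.167e+09) = 97.1 dB.

97.1 dB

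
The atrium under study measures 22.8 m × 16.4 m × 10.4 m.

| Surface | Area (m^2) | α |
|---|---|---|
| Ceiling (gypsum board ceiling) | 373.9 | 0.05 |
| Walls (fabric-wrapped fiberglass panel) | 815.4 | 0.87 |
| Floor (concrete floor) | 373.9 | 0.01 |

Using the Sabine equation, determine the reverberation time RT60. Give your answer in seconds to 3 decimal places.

A = Σ Sᵢαᵢ = 373.9×0.05 + 815.4×0.87 + 373.9×0.01 = 731.832 sabins.
Room volume: 3888.768 m³.
T = 0.161 V/A = 0.161·3888.768/731.832 = 0.856 s.

0.856 s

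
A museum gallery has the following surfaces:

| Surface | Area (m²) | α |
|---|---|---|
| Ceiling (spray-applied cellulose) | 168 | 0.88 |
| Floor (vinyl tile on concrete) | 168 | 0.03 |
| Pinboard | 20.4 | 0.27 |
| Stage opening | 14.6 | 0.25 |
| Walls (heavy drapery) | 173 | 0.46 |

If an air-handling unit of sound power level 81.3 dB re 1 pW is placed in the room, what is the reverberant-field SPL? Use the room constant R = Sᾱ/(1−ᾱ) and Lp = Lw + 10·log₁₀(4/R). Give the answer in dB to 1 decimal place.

Σ(Sᵢαᵢ) = 168×0.88 + 168×0.03 + 20.4×0.27 + 14.6×0.25 + 173×0.46 = 241.618; total area S = 544.0 m².
ᾱ = 0.4442, so room constant R = A/(1−ᾱ) = 434.721 m².
Lp = Lw + 10 log₁₀(4/R) = 81.3 -20.36 = 60.9 dB.

60.9 dB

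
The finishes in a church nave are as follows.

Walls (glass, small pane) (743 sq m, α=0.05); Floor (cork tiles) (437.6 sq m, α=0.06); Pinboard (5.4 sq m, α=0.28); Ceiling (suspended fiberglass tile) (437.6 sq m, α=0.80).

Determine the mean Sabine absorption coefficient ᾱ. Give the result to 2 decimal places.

S = Σ Sᵢ = 743 + 437.6 + 5.4 + 437.6 = 1623.6 sq m.
A = 743*0.05 + 437.6*0.06 + 5.4*0.28 + 437.6*0.80 = 414.998 sabins.
ᾱ = 414.998 / 1623.6 = 0.26.

0.26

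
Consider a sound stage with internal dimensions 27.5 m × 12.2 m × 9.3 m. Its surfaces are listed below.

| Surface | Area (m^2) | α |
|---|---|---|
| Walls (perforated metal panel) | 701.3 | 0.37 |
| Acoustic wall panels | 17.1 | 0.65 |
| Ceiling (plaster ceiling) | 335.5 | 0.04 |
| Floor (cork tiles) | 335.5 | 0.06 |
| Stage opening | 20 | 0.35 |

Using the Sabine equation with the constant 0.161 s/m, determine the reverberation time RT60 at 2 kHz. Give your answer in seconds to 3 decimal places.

1.614 s

Equivalent absorption area: A = 701.3*0.37 + 17.1*0.65 + 335.5*0.04 + 335.5*0.06 + 20*0.35 = 311.146 m^2.
Room volume: 3120.15 m³.
T = 0.161 V/A = 0.161·3120.15/311.146 = 1.614 s.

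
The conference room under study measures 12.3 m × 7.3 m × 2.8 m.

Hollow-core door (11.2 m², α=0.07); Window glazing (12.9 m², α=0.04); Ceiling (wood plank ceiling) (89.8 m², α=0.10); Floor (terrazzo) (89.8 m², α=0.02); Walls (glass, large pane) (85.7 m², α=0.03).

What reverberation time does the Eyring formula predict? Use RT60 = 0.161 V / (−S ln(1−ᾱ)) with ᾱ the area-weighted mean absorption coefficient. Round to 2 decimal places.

Total surface area S = 11.2 + 12.9 + 89.8 + 89.8 + 85.7 = 289.4 m².
Absorption A = 11.2·0.07 + 12.9·0.04 + 89.8·0.10 + 89.8·0.02 + 85.7·0.03 = 14.647 sabins.
Mean coefficient ᾱ = A/S = 0.0506.
−S·ln(1−ᾱ) = −289.4 × ln(1 − 0.0506) = 15.027.
V = 12.3 × 7.3 × 2.8 = 251.412 m³.
T = 0.161·V/[−S·ln(1−ᾱ)] = 0.161·251.412/15.027 = 2.69 s.

2.69 s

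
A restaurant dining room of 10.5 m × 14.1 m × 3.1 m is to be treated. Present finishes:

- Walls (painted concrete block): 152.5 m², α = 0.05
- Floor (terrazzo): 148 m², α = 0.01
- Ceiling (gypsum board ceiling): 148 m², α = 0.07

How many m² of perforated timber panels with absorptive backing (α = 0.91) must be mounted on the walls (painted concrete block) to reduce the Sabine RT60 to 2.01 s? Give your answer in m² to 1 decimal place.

20.1

A₁ = Σ Sᵢαᵢ = 152.5×0.05 + 148×0.01 + 148×0.07 = 19.465 sabins.
Required A₂ = 0.161·458.955/2.01 = 36.762 sabins.
ΔA needed = 36.762 − 19.465 = 17.297 sabins.
Net gain per m²: Δα = 0.91 − 0.05 = 0.86.
Panel area = 17.297 / 0.86 = 20.1 m².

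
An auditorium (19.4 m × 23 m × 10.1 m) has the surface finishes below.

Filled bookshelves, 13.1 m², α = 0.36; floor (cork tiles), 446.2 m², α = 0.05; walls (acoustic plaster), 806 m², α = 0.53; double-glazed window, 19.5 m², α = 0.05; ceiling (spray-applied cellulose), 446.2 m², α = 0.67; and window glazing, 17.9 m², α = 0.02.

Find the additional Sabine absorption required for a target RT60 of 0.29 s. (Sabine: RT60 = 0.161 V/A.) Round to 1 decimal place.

1747.5 sabins

A₁ = Σ Sᵢαᵢ = 13.1×0.36 + 446.2×0.05 + 806×0.53 + 19.5×0.05 + 446.2×0.67 + 17.9×0.02 = 754.493 sabins.
V = 4506.62 m³. Required absorption A₂ = 0.161 × 4506.62 / 0.29 = 2501.951 sabins.
ΔA = A₂ − A₁ = 2501.951 − 754.493 = 1747.5 sabins.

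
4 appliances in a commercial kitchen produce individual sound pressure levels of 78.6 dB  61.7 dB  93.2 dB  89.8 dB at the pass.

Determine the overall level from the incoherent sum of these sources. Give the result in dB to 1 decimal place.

94.9 dB

Σ 10^(Lᵢ/10) = 3.118e+09.
L_total = 10·log₁₀(3.118e+09) = 94.9 dB.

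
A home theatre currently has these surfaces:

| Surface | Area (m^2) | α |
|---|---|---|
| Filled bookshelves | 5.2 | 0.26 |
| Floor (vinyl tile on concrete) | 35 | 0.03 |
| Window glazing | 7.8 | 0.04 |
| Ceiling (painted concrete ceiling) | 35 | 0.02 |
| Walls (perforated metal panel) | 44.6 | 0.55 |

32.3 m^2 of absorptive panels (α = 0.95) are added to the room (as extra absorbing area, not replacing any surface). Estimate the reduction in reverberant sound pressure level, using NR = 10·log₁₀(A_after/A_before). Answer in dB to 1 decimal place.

A_before = Σ Sᵢαᵢ = 5.2×0.26 + 35×0.03 + 7.8×0.04 + 35×0.02 + 44.6×0.55 = 27.944 sabins.
Treatment contributes 32.3·0.95 = 30.685 sabins.
A_after = 27.944 + 30.685 = 58.629 sabins.
NR = 10·log₁₀(58.629/27.944) = 3.2 dB.

3.2 dB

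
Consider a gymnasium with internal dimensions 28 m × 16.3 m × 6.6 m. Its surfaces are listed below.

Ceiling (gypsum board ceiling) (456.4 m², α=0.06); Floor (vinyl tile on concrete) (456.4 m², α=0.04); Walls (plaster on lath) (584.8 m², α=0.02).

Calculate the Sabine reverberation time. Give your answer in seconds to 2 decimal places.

8.46 s

Total absorption A = 456.4×0.06 + 456.4×0.04 + 584.8×0.02
  = 27.384 + 18.256 + 11.696 = 57.336 m² sabins.
Volume V = 28 × 16.3 × 6.6 = 3012.24 m³.
T = 0.161 V/A = 0.161·3012.24/57.336 = 8.46 s.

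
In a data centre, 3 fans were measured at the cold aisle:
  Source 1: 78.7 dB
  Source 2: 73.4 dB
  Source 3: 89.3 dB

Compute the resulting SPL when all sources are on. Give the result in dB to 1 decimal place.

89.8 dB

Σ 10^(Lᵢ/10) = 9.471e+08.
L_total = 10·log₁₀(9.471e+08) = 89.8 dB.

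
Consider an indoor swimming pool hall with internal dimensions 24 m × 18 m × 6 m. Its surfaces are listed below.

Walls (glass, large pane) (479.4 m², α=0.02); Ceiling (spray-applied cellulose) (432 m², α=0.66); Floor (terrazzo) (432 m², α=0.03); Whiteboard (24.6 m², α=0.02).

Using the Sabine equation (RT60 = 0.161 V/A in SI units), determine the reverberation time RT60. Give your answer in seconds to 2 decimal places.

1.35 sec

A = Σ Sᵢαᵢ = 479.4·0.02 + 432·0.66 + 432·0.03 + 24.6·0.02 = 308.160 sabins.
Room volume: 2592 m³.
Sabine: RT60 = 0.161 × 2592 / 308.160 = 1.35 s.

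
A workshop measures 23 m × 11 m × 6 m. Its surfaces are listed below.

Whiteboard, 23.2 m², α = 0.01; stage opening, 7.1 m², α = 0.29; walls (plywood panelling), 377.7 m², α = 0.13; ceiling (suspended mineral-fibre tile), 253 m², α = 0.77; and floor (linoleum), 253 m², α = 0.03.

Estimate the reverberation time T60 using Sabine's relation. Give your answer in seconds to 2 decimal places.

0.96 sec

Summing Sᵢαᵢ: 0.232 + 2.059 + 49.101 + 194.810 + 7.590 → A = 253.792 sabins.
Room volume: 1518 m³.
Sabine: RT60 = 0.161 × 1518 / 253.792 = 0.96 s.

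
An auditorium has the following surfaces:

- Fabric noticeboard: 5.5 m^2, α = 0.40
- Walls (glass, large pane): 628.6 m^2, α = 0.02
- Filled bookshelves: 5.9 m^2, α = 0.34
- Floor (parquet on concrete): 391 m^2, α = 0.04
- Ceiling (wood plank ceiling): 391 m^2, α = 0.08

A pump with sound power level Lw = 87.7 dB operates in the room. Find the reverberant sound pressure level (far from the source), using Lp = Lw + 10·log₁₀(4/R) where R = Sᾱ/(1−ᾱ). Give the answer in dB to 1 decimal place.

Σ(Sᵢαᵢ) = 5.5·0.40 + 628.6·0.02 + 5.9·0.34 + 391·0.04 + 391·0.08 = 63.698; total area S = 1422.0 m^2.
ᾱ = 63.698/1422.0 = 0.0448; R = Sᾱ/(1−ᾱ) = 63.698/(1−0.0448) = 66.686 m^2.
Lp = Lw + 10 log₁₀(4/R) = 87.7 -12.22 = 75.5 dB.

75.5 dB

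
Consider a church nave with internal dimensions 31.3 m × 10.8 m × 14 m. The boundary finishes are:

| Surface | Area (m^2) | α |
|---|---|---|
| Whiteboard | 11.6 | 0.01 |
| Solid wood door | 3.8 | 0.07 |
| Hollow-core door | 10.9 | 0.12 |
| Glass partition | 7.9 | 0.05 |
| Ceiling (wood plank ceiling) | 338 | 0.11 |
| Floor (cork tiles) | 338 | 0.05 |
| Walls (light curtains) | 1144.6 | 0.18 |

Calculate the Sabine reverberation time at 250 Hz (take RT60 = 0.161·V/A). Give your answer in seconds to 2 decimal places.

A = Σ Sᵢαᵢ = 11.6*0.01 + 3.8*0.07 + 10.9*0.12 + 7.9*0.05 + 338*0.11 + 338*0.05 + 1144.6*0.18 = 262.193 sabins.
V = 31.3·10.8·14 = 4732.56 m³.
T = 0.161 V/A = 0.161·4732.56/262.193 = 2.91 s.

2.91 sec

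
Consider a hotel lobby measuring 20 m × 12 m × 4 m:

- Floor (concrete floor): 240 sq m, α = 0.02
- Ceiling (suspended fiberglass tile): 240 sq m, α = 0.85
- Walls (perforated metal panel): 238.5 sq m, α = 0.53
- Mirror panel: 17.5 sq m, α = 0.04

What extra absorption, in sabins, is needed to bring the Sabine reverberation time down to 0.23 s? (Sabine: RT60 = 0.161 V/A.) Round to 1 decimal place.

A₁ = Σ Sᵢαᵢ = 240×0.02 + 240×0.85 + 238.5×0.53 + 17.5×0.04 = 335.905 sabins.
V = 960 m³. Required absorption A₂ = 0.161 × 960 / 0.23 = 672.000 sabins.
Additional absorption ΔA = 672.000 − 335.905 = 336.1 sabins.

336.1 sabins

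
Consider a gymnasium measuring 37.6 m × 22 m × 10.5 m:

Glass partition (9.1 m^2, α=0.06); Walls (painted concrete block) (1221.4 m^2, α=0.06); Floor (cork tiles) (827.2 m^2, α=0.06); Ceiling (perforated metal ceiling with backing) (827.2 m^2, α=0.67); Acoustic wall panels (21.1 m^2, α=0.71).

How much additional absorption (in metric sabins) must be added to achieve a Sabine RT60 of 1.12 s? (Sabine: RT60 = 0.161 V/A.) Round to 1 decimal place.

555.9 sabins

A₁ = Σ Sᵢαᵢ = 9.1*0.06 + 1221.4*0.06 + 827.2*0.06 + 827.2*0.67 + 21.1*0.71 = 692.667 sabins.
V = 8685.6 m³. Required absorption A₂ = 0.161 × 8685.6 / 1.12 = 1248.555 sabins.
ΔA = A₂ − A₁ = 1248.555 − 692.667 = 555.9 sabins.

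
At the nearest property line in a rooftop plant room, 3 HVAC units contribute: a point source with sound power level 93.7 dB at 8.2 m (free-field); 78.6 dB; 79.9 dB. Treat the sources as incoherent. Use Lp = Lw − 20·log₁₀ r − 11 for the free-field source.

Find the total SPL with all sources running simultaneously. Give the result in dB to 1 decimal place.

82.4 dB

Source at 8.2 m: Lp = 93.7 − 20·log₁₀(8.2) − 11 = 64.4 dB.
Converting to relative power and adding: 10^(64.4/10) + 10^(78.6/10) + 10^(79.9/10) = 1.729e+08.
Combined level = 10 log₁₀(1.729e+08) = 82.4 dB.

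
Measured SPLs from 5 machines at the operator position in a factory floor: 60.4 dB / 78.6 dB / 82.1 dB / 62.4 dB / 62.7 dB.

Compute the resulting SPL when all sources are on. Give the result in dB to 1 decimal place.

Sum in the linear (power) domain: Σ 10^(Lᵢ/10) = 10^(60.4/10) + 10^(78.6/10) + 10^(82.1/10) + 10^(62.4/10) + 10^(62.7/10) = 2.393e+08.
Back to dB: 10·log₁₀ Σ = 83.8 dB.

83.8 dB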